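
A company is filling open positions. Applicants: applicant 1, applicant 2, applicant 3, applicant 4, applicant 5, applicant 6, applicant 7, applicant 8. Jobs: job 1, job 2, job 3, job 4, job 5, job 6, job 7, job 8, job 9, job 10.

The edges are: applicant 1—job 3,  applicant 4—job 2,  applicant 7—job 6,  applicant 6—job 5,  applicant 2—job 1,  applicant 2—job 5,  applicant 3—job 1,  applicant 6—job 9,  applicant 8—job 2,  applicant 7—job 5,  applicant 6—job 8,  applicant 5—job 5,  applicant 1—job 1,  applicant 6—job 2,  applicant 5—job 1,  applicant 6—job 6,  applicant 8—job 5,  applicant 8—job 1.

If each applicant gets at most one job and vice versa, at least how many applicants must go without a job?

2

For example, pair applicant 1→job 3, applicant 2→job 5, applicant 3→job 1, applicant 4→job 2, applicant 6→job 9, applicant 7→job 6.
The set {applicant 2, applicant 3, applicant 4, applicant 5, applicant 8} has only 3 neighbours ({job 1, job 2, job 5}), so by Hall's theorem at most 6 of the 8 applicants can be matched.
That matches 6 of the 8, leaving 2 unmatched; no matching can do better.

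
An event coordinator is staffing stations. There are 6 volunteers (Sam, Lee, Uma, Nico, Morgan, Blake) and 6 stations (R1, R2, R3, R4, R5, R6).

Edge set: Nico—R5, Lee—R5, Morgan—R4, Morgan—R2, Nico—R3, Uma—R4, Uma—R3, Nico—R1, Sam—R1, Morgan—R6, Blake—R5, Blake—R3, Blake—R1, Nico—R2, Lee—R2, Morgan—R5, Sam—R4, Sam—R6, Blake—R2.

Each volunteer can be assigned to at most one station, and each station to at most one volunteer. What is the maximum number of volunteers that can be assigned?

One maximum matching: Sam–R6, Lee–R2, Uma–R4, Nico–R1, Morgan–R5, Blake–R3.
All 6 volunteers are matched, so no larger matching exists.

6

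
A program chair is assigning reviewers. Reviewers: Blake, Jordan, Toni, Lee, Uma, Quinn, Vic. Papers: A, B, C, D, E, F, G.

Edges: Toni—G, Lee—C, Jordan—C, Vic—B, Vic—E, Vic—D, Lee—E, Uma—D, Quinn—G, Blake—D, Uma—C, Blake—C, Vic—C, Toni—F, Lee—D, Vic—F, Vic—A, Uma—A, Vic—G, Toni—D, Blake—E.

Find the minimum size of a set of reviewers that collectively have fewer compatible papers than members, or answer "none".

none

A matching saturating every reviewer exists, for instance Blake→D, Jordan→C, Toni→F, Lee→E, Uma→A, Quinn→G, Vic→B.
By Hall's marriage theorem, this means |N(S)| ≥ |S| for every subset S, so no violating subset exists.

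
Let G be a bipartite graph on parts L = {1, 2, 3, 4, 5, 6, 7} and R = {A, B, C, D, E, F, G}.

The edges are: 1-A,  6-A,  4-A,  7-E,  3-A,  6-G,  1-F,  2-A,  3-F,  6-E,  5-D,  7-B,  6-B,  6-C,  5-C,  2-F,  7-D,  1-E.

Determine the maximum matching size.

6

One maximum matching: 1–E, 2–A, 3–F, 5–C, 6–G, 7–B.
The set {2, 3, 4} has only 2 neighbours ({A, F}), so by Hall's theorem at most 6 of the 7 left vertices can be matched.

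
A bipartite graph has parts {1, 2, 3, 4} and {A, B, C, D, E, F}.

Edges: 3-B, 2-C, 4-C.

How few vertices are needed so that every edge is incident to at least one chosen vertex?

{3, C} is a vertex cover of size 2: every edge has an endpoint in this set.
No smaller cover exists because 2–C, 3–B is a matching of size 2, and a cover must include an endpoint of each of these disjoint edges (König's theorem).

2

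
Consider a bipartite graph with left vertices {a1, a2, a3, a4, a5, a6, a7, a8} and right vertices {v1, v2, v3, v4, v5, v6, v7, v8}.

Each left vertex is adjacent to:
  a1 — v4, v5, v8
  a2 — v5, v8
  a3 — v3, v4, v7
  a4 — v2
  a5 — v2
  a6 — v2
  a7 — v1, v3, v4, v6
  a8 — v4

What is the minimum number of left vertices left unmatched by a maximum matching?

A valid assignment of size 6: a1→v8, a2→v5, a3→v7, a4→v2, a7→v6, a8→v4.
The set {a4, a5, a6} has only 1 neighbour ({v2}), so by Hall's theorem at most 6 of the 8 left vertices can be matched.
That matches 6 of the 8, leaving 2 unmatched; no matching can do better.

2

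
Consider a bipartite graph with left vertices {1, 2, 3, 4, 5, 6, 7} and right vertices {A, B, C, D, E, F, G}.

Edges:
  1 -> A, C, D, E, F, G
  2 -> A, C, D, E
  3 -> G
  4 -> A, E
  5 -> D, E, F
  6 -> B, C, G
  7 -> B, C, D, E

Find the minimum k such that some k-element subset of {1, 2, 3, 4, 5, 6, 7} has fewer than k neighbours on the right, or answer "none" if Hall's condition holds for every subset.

none

A matching saturating every left vertex exists, for instance 1→F, 2→E, 3→G, 4→A, 5→D, 6→C, 7→B.
By Hall's marriage theorem, this means |N(S)| ≥ |S| for every subset S, so no violating subset exists.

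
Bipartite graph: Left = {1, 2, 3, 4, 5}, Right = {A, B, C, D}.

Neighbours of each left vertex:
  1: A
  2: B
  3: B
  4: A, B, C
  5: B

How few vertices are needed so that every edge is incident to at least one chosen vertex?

3

The 3 edges 1–A, 2–B, 4–C form a matching, so any vertex cover needs at least 3 vertices (one per matched edge).
Conversely {1, 4, B} meets every edge and has exactly 3 vertices, so 3 is optimal.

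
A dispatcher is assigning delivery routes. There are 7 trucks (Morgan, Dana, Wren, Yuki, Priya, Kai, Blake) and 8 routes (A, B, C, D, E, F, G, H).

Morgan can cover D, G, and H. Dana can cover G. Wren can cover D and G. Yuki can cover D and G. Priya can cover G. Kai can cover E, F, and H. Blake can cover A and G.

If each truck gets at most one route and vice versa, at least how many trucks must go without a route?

A valid assignment of size 5: Morgan-H, Dana-G, Wren-D, Kai-E, Blake-A.
The set {Dana, Wren, Yuki, Priya} has only 2 neighbours ({D, G}), so by Hall's theorem at most 5 of the 7 trucks can be matched.
That matches 5 of the 7, leaving 2 unmatched; no matching can do better.

2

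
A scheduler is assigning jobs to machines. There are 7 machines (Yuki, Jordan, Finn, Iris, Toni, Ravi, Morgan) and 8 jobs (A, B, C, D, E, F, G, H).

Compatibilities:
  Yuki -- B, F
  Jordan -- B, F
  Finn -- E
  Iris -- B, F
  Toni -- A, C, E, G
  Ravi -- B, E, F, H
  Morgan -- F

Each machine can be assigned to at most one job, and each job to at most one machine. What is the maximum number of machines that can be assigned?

5

A valid assignment of size 5: Yuki–F, Jordan–B, Finn–E, Toni–C, Ravi–H.
The set {Yuki, Jordan, Iris, Morgan} has only 2 neighbours ({B, F}), so by Hall's theorem at most 5 of the 7 machines can be matched.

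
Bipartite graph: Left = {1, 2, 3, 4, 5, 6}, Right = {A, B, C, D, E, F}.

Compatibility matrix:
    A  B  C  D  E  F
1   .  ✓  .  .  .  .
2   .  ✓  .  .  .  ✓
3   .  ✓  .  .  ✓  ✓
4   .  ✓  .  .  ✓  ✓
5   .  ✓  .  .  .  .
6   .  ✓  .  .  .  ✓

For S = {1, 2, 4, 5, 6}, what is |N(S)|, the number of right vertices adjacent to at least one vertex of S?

3

The union of neighbours of {1, 2, 4, 5, 6} is {B, E, F}, which has 3 elements.
Since |N(S)| = 3 < |S| = 5, Hall's condition fails for this subset.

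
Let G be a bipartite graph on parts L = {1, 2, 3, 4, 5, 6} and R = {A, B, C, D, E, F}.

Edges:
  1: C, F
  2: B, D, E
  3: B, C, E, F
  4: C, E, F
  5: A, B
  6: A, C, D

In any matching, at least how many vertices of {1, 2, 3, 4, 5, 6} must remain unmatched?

One maximum matching: 1-F, 2-D, 3-B, 4-E, 5-A, 6-C.
All 6 left vertices are matched, so no larger matching exists.
That matches 6 of the 6, leaving 0 unmatched; no matching can do better.

0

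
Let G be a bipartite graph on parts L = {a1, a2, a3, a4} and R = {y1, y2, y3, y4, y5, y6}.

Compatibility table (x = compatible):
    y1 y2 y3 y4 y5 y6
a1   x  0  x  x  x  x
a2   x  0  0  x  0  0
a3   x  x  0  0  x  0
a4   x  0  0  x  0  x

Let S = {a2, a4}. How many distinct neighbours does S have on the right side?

3

The union of neighbours of {a2, a4} is {y1, y4, y6}, which has 3 elements.
Since |N(S)| = 3 ≥ |S| = 2, Hall's condition holds for this subset.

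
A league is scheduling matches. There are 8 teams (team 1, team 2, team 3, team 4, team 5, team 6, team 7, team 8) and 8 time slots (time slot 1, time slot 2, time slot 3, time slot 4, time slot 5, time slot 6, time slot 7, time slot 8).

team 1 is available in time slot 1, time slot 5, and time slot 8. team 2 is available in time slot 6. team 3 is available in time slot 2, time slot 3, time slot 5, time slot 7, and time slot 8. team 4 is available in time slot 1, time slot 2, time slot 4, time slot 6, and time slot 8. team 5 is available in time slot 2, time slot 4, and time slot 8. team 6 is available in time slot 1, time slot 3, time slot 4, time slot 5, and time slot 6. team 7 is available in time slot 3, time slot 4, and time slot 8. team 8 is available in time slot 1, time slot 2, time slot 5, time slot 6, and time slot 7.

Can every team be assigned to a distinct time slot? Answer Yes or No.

One maximum matching: team 1–time slot 1, team 2–time slot 6, team 3–time slot 7, team 4–time slot 8, team 5–time slot 2, team 6–time slot 3, team 7–time slot 4, team 8–time slot 5.
Every team is matched, so this is a perfect matching.

Yes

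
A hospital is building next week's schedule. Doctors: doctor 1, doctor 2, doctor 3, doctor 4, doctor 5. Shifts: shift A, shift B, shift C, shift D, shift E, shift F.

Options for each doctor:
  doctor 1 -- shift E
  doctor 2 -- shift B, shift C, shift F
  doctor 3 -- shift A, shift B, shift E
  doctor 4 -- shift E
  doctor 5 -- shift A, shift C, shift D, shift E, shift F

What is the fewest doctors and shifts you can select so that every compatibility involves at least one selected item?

The 4 edges doctor 1–shift E, doctor 2–shift F, doctor 3–shift B, doctor 5–shift A form a matching, so any vertex cover needs at least 4 vertices (one per matched edge).
Conversely {doctor 2, doctor 3, doctor 5, shift E} meets every edge and has exactly 4 vertices, so 4 is optimal.

4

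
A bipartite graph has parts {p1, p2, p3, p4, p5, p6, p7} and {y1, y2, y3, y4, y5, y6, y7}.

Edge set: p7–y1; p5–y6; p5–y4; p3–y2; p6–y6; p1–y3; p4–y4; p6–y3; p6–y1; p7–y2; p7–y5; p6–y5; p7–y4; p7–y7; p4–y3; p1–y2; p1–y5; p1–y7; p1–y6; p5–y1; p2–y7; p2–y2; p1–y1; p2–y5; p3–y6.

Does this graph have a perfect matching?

Yes

One maximum matching: p1-y3, p2-y2, p3-y6, p4-y4, p5-y1, p6-y5, p7-y7.
Every left vertex is matched, so this is a perfect matching.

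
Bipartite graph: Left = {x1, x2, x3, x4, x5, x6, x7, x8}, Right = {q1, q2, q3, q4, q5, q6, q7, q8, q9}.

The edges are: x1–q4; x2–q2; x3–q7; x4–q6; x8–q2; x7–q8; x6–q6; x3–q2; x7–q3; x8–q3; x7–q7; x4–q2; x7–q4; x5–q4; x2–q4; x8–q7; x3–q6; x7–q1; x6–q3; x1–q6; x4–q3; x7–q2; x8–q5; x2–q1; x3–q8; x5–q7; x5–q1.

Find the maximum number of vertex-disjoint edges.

A valid assignment of size 8: x1–q6, x2–q1, x3–q8, x4–q2, x5–q7, x6–q3, x7–q4, x8–q5.
This saturates every left vertex, so 8 is the maximum.

8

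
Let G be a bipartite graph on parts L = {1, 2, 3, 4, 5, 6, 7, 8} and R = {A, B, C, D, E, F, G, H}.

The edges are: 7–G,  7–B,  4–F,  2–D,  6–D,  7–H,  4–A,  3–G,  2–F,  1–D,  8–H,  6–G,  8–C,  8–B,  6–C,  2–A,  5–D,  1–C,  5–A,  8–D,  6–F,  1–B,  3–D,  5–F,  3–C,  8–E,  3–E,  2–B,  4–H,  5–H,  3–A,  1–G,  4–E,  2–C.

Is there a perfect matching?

Yes

One maximum matching: 1–G, 2–F, 3–A, 4–H, 5–D, 6–C, 7–B, 8–E.
Every left vertex is matched, so this is a perfect matching.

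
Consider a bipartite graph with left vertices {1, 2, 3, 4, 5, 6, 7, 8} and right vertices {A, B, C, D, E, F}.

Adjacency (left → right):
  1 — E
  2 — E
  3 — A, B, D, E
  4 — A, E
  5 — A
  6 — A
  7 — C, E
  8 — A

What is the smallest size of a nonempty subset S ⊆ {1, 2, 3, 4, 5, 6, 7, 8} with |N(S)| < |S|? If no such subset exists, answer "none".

Take S = {1, 2}. Its neighbourhood is {E}, so |N(S)| = 1 < |S| = 2.
No single vertex violates Hall's condition since each has at least one neighbour, so 2 is the minimum.

2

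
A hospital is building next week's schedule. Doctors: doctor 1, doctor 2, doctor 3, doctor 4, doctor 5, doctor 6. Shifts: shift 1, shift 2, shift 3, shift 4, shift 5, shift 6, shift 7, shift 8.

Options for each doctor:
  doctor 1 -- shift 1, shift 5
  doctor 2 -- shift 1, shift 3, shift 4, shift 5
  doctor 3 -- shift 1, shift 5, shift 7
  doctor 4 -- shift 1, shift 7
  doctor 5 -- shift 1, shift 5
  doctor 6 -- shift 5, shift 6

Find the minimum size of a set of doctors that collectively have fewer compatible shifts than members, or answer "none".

Take S = {doctor 1, doctor 3, doctor 4, doctor 5}. Its neighbourhood is {shift 1, shift 5, shift 7}, so |N(S)| = 3 < |S| = 4.
Every subset of size less than 4 has at least as many neighbours as members, so 4 is the minimum.

4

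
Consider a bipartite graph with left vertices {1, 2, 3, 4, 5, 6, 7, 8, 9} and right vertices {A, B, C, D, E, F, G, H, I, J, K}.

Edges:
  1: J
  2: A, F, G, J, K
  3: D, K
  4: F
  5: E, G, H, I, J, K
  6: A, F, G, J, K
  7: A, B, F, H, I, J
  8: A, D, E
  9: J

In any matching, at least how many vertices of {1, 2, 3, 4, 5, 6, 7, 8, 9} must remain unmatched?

For example, pair 1-J, 2-K, 3-D, 4-F, 5-G, 6-A, 7-H, 8-E.
The set {1, 9} has only 1 neighbour ({J}), so by Hall's theorem at most 8 of the 9 left vertices can be matched.
That matches 8 of the 9, leaving 1 unmatched; no matching can do better.

1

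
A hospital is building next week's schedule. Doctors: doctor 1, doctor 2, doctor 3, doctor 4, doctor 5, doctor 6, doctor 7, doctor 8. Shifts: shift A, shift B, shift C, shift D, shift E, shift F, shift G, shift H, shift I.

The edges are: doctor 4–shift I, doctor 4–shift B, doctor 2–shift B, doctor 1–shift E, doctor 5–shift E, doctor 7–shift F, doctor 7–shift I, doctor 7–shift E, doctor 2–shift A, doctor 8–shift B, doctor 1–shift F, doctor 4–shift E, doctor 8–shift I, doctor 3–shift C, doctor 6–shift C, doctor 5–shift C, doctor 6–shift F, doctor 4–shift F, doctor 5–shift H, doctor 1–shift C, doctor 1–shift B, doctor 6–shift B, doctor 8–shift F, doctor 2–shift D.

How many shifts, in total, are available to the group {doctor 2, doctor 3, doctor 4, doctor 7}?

The union of neighbours of {doctor 2, doctor 3, doctor 4, doctor 7} is {shift A, shift B, shift C, shift D, shift E, shift F, shift I}, which has 7 elements.
Since |N(S)| = 7 ≥ |S| = 4, Hall's condition holds for this subset.

7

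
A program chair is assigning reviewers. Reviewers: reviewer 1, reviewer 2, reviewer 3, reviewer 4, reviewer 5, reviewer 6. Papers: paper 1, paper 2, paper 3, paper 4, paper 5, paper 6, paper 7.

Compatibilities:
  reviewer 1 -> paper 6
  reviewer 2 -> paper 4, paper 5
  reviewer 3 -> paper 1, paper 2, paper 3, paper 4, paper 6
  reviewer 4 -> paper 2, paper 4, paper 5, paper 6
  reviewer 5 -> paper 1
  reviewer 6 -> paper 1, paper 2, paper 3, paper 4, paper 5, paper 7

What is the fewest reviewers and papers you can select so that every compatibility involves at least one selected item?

6

A maximum matching has 6 edges (e.g. reviewer 1–paper 6, reviewer 2–paper 5, reviewer 3–paper 3, reviewer 4–paper 4, reviewer 5–paper 1, reviewer 6–paper 2).
By König's theorem the minimum vertex cover has the same size. One such cover is {reviewer 1, reviewer 2, reviewer 3, reviewer 4, reviewer 5, reviewer 6}.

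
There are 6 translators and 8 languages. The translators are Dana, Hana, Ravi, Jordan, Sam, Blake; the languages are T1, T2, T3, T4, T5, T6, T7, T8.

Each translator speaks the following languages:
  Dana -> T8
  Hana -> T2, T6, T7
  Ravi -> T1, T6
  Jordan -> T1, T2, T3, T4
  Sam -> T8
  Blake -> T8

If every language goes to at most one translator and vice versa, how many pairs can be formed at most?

A valid assignment of size 4: Dana–T8, Hana–T7, Ravi–T6, Jordan–T2.
The set {Dana, Sam, Blake} has only 1 neighbour ({T8}), so by Hall's theorem at most 4 of the 6 translators can be matched.

4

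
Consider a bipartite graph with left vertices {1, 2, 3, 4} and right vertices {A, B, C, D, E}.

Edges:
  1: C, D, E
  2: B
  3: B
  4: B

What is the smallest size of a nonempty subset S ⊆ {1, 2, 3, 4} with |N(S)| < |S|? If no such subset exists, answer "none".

Take S = {2, 3}. Its neighbourhood is {B}, so |N(S)| = 1 < |S| = 2.
No single vertex violates Hall's condition since each has at least one neighbour, so 2 is the minimum.

2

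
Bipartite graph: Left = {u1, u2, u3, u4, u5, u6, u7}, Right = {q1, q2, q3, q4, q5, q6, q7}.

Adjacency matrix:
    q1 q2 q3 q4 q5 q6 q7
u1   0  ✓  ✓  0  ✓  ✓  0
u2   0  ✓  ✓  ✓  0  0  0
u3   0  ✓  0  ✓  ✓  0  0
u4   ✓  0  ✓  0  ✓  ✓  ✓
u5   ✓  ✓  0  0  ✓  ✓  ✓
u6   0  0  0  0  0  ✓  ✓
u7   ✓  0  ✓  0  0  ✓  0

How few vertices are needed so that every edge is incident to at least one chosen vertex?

7

A maximum matching has 7 edges (e.g. u1–q5, u2–q3, u3–q4, u4–q1, u5–q2, u6–q7, u7–q6).
By König's theorem the minimum vertex cover has the same size. One such cover is {u1, u2, u3, u4, u5, u6, u7}.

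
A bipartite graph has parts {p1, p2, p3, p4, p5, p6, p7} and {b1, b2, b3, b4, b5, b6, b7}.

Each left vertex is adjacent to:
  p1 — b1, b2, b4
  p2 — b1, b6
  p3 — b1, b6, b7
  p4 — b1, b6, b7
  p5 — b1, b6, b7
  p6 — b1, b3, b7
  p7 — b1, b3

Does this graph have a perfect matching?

No

The set {p2, p3, p4, p5, p6, p7} has only 4 neighbours ({b1, b3, b6, b7}), so by Hall's theorem at most 5 of the 7 left vertices can be matched.
Hence no matching covers every left vertex.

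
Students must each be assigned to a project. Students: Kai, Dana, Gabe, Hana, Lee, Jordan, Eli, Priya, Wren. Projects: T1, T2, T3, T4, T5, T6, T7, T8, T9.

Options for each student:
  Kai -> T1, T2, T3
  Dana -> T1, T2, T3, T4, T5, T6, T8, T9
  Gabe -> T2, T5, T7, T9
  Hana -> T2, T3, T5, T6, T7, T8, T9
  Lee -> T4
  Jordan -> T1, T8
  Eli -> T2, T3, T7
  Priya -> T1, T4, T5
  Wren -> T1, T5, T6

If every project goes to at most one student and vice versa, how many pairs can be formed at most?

One maximum matching: Kai-T2, Dana-T6, Gabe-T9, Hana-T3, Lee-T4, Jordan-T8, Eli-T7, Priya-T1, Wren-T5.
All 9 students are matched, so no larger matching exists.

9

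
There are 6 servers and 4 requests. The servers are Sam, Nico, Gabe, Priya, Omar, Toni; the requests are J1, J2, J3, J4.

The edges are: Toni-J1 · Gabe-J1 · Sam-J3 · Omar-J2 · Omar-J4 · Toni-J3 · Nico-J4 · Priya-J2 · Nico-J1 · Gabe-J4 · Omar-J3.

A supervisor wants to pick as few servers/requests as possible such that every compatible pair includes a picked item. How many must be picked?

A maximum matching has 4 edges (e.g. Sam–J3, Nico–J4, Gabe–J1, Priya–J2).
By König's theorem the minimum vertex cover has the same size. One such cover is {J1, J2, J3, J4}.

4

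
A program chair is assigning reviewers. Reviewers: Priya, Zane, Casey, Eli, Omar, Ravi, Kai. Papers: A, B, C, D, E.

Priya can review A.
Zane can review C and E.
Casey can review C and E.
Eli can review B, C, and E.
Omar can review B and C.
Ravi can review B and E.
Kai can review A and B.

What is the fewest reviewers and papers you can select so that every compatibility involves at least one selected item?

4

{A, B, C, E} is a vertex cover of size 4: every edge has an endpoint in this set.
No smaller cover exists because Priya–A, Zane–C, Casey–E, Eli–B is a matching of size 4, and a cover must include an endpoint of each of these disjoint edges (König's theorem).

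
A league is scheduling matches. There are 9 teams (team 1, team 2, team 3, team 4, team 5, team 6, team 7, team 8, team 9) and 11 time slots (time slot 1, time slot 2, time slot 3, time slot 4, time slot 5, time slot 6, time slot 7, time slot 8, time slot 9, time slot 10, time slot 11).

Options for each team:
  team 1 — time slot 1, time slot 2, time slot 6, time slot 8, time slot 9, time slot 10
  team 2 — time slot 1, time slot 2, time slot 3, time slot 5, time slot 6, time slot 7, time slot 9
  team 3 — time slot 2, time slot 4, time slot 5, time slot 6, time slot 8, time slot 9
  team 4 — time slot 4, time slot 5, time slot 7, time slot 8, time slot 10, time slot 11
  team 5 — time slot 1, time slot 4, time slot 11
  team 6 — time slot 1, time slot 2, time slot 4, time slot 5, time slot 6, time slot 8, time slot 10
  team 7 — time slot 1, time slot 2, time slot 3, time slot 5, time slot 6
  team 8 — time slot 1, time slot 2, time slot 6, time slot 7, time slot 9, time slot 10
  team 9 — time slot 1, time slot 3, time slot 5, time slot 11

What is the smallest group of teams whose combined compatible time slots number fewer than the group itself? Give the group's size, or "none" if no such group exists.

A matching saturating every team exists, for instance team 1→time slot 10, team 2→time slot 7, team 3→time slot 8, team 4→time slot 4, team 5→time slot 11, team 6→time slot 1, team 7→time slot 3, team 8→time slot 9, team 9→time slot 5.
By Hall's marriage theorem, this means |N(S)| ≥ |S| for every subset S, so no violating subset exists.

none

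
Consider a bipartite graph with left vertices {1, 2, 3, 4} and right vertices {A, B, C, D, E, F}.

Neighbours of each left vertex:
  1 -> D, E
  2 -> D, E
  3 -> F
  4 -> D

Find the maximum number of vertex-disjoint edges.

A valid assignment of size 3: 1-D, 2-E, 3-F.
The set {1, 2, 4} has only 2 neighbours ({D, E}), so by Hall's theorem at most 3 of the 4 left vertices can be matched.

3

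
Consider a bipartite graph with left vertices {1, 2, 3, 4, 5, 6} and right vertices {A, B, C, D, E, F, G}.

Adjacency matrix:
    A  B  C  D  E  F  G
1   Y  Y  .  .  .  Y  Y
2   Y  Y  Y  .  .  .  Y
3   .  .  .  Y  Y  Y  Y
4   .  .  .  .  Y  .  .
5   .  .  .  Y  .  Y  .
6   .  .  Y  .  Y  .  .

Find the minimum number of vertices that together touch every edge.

6

A maximum matching has 6 edges (e.g. 1–F, 2–B, 3–G, 4–E, 5–D, 6–C).
By König's theorem the minimum vertex cover has the same size. One such cover is {1, 2, 3, 4, 5, 6}.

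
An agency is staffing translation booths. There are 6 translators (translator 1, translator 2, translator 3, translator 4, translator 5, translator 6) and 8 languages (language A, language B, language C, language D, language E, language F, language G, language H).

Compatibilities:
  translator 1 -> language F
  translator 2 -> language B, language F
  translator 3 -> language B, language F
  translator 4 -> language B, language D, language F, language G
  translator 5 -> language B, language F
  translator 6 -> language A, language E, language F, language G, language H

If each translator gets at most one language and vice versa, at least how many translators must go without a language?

2

A valid assignment of size 4: translator 1→language F, translator 2→language B, translator 4→language D, translator 6→language G.
The set {translator 1, translator 2, translator 3, translator 5} has only 2 neighbours ({language B, language F}), so by Hall's theorem at most 4 of the 6 translators can be matched.
That matches 4 of the 6, leaving 2 unmatched; no matching can do better.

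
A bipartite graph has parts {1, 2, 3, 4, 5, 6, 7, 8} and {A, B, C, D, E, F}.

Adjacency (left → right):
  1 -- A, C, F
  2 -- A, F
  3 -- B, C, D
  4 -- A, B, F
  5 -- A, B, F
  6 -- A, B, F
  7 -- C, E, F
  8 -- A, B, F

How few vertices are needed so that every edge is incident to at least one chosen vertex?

6

{1, 3, 7, A, B, F} is a vertex cover of size 6: every edge has an endpoint in this set.
No smaller cover exists because 1–C, 2–A, 3–D, 4–F, 5–B, 7–E is a matching of size 6, and a cover must include an endpoint of each of these disjoint edges (König's theorem).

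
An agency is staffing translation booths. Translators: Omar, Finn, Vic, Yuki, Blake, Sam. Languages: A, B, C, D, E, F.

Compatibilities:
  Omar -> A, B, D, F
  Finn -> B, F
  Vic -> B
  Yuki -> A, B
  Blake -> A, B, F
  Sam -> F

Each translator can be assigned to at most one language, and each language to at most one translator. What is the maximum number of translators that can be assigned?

4

One maximum matching: Omar–D, Finn–F, Vic–B, Yuki–A.
The set {Finn, Vic, Yuki, Blake, Sam} has only 3 neighbours ({A, B, F}), so by Hall's theorem at most 4 of the 6 translators can be matched.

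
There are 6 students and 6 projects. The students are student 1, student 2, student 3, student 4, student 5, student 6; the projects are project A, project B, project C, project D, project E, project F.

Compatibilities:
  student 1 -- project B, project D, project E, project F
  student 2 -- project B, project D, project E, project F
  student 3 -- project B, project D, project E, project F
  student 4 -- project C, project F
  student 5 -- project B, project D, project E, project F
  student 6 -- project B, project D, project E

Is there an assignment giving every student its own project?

The set {student 1, student 2, student 3, student 5, student 6} has only 4 neighbours ({project B, project D, project E, project F}), so by Hall's theorem at most 5 of the 6 students can be matched.
Hence no matching covers every student.

No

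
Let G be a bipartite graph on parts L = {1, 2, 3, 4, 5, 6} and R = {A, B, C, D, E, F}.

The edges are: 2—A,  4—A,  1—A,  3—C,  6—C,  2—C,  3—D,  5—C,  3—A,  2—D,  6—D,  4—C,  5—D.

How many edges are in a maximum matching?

One maximum matching: 1→A, 2→D, 3→C.
The set {1, 2, 3, 4, 5, 6} has only 3 neighbours ({A, C, D}), so by Hall's theorem at most 3 of the 6 left vertices can be matched.

3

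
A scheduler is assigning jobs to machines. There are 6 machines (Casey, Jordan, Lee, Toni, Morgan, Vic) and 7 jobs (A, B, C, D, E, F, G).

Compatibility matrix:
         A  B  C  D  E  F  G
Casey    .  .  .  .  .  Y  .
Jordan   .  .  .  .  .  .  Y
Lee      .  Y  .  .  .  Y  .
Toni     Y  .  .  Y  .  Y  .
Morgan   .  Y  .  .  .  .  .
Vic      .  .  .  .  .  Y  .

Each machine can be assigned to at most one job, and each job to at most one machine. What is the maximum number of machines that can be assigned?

One maximum matching: Casey-F, Jordan-G, Lee-B, Toni-D.
The set {Casey, Lee, Morgan, Vic} has only 2 neighbours ({B, F}), so by Hall's theorem at most 4 of the 6 machines can be matched.

4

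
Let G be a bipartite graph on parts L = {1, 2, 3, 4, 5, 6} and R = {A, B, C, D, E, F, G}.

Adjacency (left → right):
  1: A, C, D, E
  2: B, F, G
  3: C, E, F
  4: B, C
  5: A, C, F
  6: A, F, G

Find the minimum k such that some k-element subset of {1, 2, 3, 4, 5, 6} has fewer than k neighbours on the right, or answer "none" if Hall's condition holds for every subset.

none

A matching saturating every left vertex exists, for instance 1→D, 2→G, 3→E, 4→B, 5→C, 6→F.
By Hall's marriage theorem, this means |N(S)| ≥ |S| for every subset S, so no violating subset exists.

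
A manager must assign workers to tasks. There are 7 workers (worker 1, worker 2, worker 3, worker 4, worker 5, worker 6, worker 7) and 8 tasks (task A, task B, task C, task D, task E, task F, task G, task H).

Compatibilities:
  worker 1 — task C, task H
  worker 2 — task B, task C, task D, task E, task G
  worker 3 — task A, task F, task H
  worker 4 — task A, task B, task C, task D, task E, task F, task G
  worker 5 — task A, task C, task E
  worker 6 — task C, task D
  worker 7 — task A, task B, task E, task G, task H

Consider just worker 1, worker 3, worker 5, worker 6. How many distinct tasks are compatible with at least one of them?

The union of neighbours of {worker 1, worker 3, worker 5, worker 6} is {task A, task C, task D, task E, task F, task H}, which has 6 elements.
Since |N(S)| = 6 ≥ |S| = 4, Hall's condition holds for this subset.

6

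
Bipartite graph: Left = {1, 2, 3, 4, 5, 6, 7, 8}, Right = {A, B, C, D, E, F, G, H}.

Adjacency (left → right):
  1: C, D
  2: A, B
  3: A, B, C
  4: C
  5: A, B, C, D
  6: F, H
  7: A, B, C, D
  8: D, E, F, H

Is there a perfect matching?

No

The set {1, 2, 3, 4, 5, 7} has only 4 neighbours ({A, B, C, D}), so by Hall's theorem at most 6 of the 8 left vertices can be matched.
Hence no matching covers every left vertex.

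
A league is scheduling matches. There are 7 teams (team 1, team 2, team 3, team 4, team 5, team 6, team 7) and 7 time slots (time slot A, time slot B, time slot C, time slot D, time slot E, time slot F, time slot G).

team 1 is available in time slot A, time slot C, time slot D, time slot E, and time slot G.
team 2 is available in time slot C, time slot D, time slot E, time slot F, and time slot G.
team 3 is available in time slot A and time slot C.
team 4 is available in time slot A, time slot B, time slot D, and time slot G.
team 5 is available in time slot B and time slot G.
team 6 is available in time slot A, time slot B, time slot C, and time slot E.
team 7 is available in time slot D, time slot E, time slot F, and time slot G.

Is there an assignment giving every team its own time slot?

Yes

A valid assignment of size 7: team 1→time slot E, team 2→time slot C, team 3→time slot A, team 4→time slot D, team 5→time slot G, team 6→time slot B, team 7→time slot F.
All 7 teams are covered.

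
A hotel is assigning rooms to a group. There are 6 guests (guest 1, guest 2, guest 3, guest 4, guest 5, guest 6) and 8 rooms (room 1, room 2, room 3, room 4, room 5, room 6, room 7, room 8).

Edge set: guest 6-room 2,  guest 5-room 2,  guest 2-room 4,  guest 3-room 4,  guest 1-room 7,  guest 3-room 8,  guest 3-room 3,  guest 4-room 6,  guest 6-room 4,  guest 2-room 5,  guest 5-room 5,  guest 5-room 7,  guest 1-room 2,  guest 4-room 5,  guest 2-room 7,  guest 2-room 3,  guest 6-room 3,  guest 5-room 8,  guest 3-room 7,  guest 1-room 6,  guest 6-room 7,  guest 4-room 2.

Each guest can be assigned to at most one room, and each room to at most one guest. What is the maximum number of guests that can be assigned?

6

For example, pair guest 1-room 6, guest 2-room 4, guest 3-room 3, guest 4-room 5, guest 5-room 8, guest 6-room 7.
This saturates every guest, so 6 is the maximum.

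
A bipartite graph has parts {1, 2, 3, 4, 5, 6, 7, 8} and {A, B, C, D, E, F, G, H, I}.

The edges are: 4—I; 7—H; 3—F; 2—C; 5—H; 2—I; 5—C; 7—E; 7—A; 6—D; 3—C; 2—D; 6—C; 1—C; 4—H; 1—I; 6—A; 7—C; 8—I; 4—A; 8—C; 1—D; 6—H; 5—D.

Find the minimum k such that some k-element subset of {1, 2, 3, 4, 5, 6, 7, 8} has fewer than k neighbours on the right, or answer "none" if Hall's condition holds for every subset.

Take S = {1, 2, 4, 5, 6, 8}. Its neighbourhood is {A, C, D, H, I}, so |N(S)| = 5 < |S| = 6.
Every subset of size less than 6 has at least as many neighbours as members, so 6 is the minimum.

6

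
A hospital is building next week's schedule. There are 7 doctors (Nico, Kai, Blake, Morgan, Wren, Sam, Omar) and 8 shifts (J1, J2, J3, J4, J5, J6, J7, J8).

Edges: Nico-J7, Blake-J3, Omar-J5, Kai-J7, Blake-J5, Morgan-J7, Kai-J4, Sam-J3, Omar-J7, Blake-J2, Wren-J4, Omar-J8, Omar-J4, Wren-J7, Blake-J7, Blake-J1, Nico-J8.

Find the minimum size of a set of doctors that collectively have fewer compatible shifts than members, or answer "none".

Take S = {Kai, Morgan, Wren}. Its neighbourhood is {J4, J7}, so |N(S)| = 2 < |S| = 3.
Every subset of size less than 3 has at least as many neighbours as members, so 3 is the minimum.

3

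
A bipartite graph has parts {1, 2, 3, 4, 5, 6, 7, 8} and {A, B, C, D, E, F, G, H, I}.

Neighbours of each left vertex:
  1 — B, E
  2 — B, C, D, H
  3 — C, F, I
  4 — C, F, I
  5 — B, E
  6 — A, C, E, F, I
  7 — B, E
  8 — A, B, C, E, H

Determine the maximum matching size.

7

For example, pair 1→E, 2→D, 3→C, 4→I, 5→B, 6→F, 8→A.
The set {1, 5, 7} has only 2 neighbours ({B, E}), so by Hall's theorem at most 7 of the 8 left vertices can be matched.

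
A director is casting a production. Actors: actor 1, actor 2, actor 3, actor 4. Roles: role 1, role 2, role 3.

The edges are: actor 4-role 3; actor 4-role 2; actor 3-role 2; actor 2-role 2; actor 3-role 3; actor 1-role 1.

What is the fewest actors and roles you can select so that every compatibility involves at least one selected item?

{actor 1, role 2, role 3} is a vertex cover of size 3: every edge has an endpoint in this set.
No smaller cover exists because actor 1–role 1, actor 2–role 2, actor 3–role 3 is a matching of size 3, and a cover must include an endpoint of each of these disjoint edges (König's theorem).

3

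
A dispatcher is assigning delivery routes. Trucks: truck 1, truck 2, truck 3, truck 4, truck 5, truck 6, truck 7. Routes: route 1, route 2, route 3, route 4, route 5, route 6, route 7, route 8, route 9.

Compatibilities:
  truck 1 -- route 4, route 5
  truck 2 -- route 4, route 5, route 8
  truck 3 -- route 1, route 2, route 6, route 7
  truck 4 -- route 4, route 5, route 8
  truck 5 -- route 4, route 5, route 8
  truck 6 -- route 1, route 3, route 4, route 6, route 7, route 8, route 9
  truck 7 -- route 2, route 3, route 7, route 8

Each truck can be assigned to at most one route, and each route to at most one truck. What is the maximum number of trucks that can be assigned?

One maximum matching: truck 1–route 5, truck 2–route 8, truck 3–route 2, truck 4–route 4, truck 6–route 3, truck 7–route 7.
The set {truck 1, truck 2, truck 4, truck 5} has only 3 neighbours ({route 4, route 5, route 8}), so by Hall's theorem at most 6 of the 7 trucks can be matched.

6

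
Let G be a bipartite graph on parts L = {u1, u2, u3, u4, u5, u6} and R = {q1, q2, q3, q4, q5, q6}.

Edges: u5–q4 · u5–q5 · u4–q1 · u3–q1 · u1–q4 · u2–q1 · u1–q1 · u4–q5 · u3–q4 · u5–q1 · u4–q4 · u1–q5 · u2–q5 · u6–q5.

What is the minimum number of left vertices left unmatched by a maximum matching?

A valid assignment of size 3: u1→q5, u2→q1, u3→q4.
The set {u1, u2, u3, u4, u5, u6} has only 3 neighbours ({q1, q4, q5}), so by Hall's theorem at most 3 of the 6 left vertices can be matched.
That matches 3 of the 6, leaving 3 unmatched; no matching can do better.

3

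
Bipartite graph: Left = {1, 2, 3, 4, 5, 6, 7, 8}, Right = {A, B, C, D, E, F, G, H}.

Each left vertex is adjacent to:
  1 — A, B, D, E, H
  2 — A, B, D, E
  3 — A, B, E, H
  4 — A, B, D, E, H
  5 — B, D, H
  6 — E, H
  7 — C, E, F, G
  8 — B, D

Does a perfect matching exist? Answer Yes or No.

No

The set {1, 2, 3, 4, 5, 6, 8} has only 5 neighbours ({A, B, D, E, H}), so by Hall's theorem at most 6 of the 8 left vertices can be matched.
Hence no matching covers every left vertex.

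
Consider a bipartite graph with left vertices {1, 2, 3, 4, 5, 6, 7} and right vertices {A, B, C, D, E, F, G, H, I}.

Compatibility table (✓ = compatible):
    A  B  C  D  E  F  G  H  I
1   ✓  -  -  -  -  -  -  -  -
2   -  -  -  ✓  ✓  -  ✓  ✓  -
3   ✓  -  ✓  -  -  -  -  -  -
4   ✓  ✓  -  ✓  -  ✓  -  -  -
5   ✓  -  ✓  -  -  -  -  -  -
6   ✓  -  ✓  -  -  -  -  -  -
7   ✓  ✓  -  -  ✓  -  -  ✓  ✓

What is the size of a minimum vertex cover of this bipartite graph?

{2, 4, 7, A, C} is a vertex cover of size 5: every edge has an endpoint in this set.
No smaller cover exists because 1–A, 2–D, 3–C, 4–B, 7–E is a matching of size 5, and a cover must include an endpoint of each of these disjoint edges (König's theorem).

5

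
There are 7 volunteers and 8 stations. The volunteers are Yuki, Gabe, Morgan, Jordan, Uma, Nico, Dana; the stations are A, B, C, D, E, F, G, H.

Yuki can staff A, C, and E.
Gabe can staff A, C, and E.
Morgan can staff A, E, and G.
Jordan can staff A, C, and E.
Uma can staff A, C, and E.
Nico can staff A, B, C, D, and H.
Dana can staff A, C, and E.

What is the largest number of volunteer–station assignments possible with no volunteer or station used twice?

5

A valid assignment of size 5: Yuki→A, Gabe→C, Morgan→G, Jordan→E, Nico→H.
The set {Yuki, Gabe, Jordan, Uma, Dana} has only 3 neighbours ({A, C, E}), so by Hall's theorem at most 5 of the 7 volunteers can be matched.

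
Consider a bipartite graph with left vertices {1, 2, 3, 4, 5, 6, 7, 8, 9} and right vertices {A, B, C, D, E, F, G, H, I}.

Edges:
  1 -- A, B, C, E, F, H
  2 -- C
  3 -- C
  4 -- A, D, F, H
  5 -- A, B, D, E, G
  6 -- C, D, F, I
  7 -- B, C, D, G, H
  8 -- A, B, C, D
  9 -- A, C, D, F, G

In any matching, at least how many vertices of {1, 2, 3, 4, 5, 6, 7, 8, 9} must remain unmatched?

1

A valid assignment of size 8: 1-E, 2-C, 4-D, 5-A, 6-F, 7-H, 8-B, 9-G.
The set {2, 3} has only 1 neighbour ({C}), so by Hall's theorem at most 8 of the 9 left vertices can be matched.
That matches 8 of the 9, leaving 1 unmatched; no matching can do better.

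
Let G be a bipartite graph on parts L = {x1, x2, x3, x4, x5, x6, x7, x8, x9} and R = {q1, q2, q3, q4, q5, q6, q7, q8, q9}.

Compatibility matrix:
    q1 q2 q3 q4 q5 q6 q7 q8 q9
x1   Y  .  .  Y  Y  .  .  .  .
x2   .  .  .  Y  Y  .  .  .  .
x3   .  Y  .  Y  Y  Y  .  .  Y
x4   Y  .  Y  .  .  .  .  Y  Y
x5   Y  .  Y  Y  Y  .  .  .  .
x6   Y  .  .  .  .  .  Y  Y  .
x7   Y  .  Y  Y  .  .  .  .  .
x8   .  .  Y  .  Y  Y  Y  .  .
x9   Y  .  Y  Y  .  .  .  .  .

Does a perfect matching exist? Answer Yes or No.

No

The set {x1, x2, x5, x7, x9} has only 4 neighbours ({q1, q3, q4, q5}), so by Hall's theorem at most 8 of the 9 left vertices can be matched.
Hence no matching covers every left vertex.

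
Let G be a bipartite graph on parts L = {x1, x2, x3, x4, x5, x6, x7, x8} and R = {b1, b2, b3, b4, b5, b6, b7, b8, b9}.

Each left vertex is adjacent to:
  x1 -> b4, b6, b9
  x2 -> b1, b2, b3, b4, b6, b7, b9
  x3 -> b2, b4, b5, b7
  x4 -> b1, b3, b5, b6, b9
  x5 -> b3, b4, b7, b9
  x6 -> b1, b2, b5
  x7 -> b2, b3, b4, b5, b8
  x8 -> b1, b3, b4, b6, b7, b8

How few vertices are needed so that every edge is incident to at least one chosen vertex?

The 8 edges x1–b4, x2–b1, x3–b5, x4–b6, x5–b3, x6–b2, x7–b8, x8–b7 form a matching, so any vertex cover needs at least 8 vertices (one per matched edge).
Conversely {x1, x2, x3, x4, x5, x6, x7, x8} meets every edge and has exactly 8 vertices, so 8 is optimal.

8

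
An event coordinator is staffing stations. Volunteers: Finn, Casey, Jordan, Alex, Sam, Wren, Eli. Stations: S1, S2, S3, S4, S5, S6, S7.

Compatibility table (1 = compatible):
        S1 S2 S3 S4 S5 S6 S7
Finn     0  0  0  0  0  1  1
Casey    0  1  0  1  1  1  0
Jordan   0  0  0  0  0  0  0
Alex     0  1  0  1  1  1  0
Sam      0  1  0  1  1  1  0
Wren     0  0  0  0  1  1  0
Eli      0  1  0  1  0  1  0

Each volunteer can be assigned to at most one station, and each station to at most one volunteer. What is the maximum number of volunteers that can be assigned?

5

For example, pair Finn-S7, Casey-S2, Alex-S5, Sam-S4, Wren-S6.
The set {Casey, Jordan, Alex, Sam, Wren, Eli} has only 4 neighbours ({S2, S4, S5, S6}), so by Hall's theorem at most 5 of the 7 volunteers can be matched.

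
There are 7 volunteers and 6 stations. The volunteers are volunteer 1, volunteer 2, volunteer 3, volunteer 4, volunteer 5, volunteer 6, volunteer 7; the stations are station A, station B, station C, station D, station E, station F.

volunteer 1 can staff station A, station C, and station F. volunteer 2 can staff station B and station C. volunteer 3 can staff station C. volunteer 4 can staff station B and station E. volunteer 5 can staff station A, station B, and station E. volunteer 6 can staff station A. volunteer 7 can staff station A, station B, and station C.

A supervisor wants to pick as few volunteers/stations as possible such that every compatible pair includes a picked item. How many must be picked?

5

The 5 edges volunteer 1–station F, volunteer 2–station B, volunteer 3–station C, volunteer 4–station E, volunteer 5–station A form a matching, so any vertex cover needs at least 5 vertices (one per matched edge).
Conversely {volunteer 1, station A, station B, station C, station E} meets every edge and has exactly 5 vertices, so 5 is optimal.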